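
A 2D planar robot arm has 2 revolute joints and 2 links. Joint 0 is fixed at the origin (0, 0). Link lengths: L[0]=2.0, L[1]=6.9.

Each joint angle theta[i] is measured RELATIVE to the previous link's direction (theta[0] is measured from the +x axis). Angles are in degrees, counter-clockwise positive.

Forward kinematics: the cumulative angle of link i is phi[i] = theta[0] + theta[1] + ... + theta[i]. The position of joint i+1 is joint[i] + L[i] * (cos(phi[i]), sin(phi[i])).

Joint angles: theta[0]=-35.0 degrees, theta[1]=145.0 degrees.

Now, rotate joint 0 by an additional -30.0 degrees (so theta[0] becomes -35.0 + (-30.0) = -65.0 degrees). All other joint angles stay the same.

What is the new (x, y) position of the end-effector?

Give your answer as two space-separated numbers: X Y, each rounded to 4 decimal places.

joint[0] = (0.0000, 0.0000)  (base)
link 0: phi[0] = -65 = -65 deg
  cos(-65 deg) = 0.4226, sin(-65 deg) = -0.9063
  joint[1] = (0.0000, 0.0000) + 2 * (0.4226, -0.9063) = (0.0000 + 0.8452, 0.0000 + -1.8126) = (0.8452, -1.8126)
link 1: phi[1] = -65 + 145 = 80 deg
  cos(80 deg) = 0.1736, sin(80 deg) = 0.9848
  joint[2] = (0.8452, -1.8126) + 6.9 * (0.1736, 0.9848) = (0.8452 + 1.1982, -1.8126 + 6.7952) = (2.0434, 4.9826)
End effector: (2.0434, 4.9826)

Answer: 2.0434 4.9826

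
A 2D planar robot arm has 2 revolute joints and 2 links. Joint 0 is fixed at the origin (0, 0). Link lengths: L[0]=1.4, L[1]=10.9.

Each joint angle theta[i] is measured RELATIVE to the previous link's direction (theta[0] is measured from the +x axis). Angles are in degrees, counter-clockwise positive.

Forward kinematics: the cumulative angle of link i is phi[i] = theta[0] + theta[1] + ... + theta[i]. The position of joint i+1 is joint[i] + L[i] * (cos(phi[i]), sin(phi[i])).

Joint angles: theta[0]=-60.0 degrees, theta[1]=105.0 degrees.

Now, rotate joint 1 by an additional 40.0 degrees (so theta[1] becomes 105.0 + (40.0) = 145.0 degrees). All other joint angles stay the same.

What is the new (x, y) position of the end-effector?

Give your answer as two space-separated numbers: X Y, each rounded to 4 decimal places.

joint[0] = (0.0000, 0.0000)  (base)
link 0: phi[0] = -60 = -60 deg
  cos(-60 deg) = 0.5000, sin(-60 deg) = -0.8660
  joint[1] = (0.0000, 0.0000) + 1.4 * (0.5000, -0.8660) = (0.0000 + 0.7000, 0.0000 + -1.2124) = (0.7000, -1.2124)
link 1: phi[1] = -60 + 145 = 85 deg
  cos(85 deg) = 0.0872, sin(85 deg) = 0.9962
  joint[2] = (0.7000, -1.2124) + 10.9 * (0.0872, 0.9962) = (0.7000 + 0.9500, -1.2124 + 10.8585) = (1.6500, 9.6461)
End effector: (1.6500, 9.6461)

Answer: 1.6500 9.6461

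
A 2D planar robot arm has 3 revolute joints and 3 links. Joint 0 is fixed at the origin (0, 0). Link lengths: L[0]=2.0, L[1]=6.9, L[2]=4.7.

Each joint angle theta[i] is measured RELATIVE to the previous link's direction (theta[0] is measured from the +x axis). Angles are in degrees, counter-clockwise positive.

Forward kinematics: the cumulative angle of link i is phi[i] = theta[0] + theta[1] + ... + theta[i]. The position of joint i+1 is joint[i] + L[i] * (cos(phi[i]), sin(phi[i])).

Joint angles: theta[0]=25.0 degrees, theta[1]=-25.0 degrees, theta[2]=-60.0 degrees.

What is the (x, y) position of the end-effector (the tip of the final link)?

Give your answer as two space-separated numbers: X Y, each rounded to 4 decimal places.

Answer: 11.0626 -3.2251

Derivation:
joint[0] = (0.0000, 0.0000)  (base)
link 0: phi[0] = 25 = 25 deg
  cos(25 deg) = 0.9063, sin(25 deg) = 0.4226
  joint[1] = (0.0000, 0.0000) + 2 * (0.9063, 0.4226) = (0.0000 + 1.8126, 0.0000 + 0.8452) = (1.8126, 0.8452)
link 1: phi[1] = 25 + -25 = 0 deg
  cos(0 deg) = 1.0000, sin(0 deg) = 0.0000
  joint[2] = (1.8126, 0.8452) + 6.9 * (1.0000, 0.0000) = (1.8126 + 6.9000, 0.8452 + 0.0000) = (8.7126, 0.8452)
link 2: phi[2] = 25 + -25 + -60 = -60 deg
  cos(-60 deg) = 0.5000, sin(-60 deg) = -0.8660
  joint[3] = (8.7126, 0.8452) + 4.7 * (0.5000, -0.8660) = (8.7126 + 2.3500, 0.8452 + -4.0703) = (11.0626, -3.2251)
End effector: (11.0626, -3.2251)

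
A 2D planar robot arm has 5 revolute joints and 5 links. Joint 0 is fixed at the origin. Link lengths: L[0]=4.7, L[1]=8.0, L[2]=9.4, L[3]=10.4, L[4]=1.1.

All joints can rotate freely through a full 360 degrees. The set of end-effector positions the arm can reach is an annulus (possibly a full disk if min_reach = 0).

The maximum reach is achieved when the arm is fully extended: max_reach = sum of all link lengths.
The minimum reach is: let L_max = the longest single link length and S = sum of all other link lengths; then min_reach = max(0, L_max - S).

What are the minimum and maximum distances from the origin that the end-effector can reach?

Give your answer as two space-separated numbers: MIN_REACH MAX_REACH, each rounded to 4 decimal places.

Link lengths: [4.7, 8.0, 9.4, 10.4, 1.1]
max_reach = 4.7 + 8 + 9.4 + 10.4 + 1.1 = 33.6
L_max = max([4.7, 8.0, 9.4, 10.4, 1.1]) = 10.4
S (sum of others) = 33.6 - 10.4 = 23.2
min_reach = max(0, 10.4 - 23.2) = max(0, -12.8) = 0

Answer: 0.0000 33.6000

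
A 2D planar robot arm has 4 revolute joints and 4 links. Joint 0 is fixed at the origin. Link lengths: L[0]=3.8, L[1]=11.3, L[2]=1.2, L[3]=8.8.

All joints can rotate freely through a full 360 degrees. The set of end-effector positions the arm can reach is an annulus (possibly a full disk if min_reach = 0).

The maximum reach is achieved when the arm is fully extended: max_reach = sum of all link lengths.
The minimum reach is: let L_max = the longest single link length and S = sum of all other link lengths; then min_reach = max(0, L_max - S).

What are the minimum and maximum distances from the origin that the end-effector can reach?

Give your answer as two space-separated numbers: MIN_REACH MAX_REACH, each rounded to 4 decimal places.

Link lengths: [3.8, 11.3, 1.2, 8.8]
max_reach = 3.8 + 11.3 + 1.2 + 8.8 = 25.1
L_max = max([3.8, 11.3, 1.2, 8.8]) = 11.3
S (sum of others) = 25.1 - 11.3 = 13.8
min_reach = max(0, 11.3 - 13.8) = max(0, -2.5) = 0

Answer: 0.0000 25.1000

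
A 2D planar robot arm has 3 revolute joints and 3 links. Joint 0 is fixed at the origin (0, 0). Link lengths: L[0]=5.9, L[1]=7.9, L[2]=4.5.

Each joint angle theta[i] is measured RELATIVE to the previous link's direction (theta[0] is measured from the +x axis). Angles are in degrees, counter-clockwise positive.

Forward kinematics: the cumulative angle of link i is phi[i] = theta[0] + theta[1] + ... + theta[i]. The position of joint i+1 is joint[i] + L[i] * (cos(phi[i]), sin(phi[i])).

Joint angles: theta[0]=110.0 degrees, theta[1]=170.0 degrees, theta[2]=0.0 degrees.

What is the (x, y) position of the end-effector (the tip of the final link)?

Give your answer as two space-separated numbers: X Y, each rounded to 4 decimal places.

Answer: 0.1353 -6.6674

Derivation:
joint[0] = (0.0000, 0.0000)  (base)
link 0: phi[0] = 110 = 110 deg
  cos(110 deg) = -0.3420, sin(110 deg) = 0.9397
  joint[1] = (0.0000, 0.0000) + 5.9 * (-0.3420, 0.9397) = (0.0000 + -2.0179, 0.0000 + 5.5442) = (-2.0179, 5.5442)
link 1: phi[1] = 110 + 170 = 280 deg
  cos(280 deg) = 0.1736, sin(280 deg) = -0.9848
  joint[2] = (-2.0179, 5.5442) + 7.9 * (0.1736, -0.9848) = (-2.0179 + 1.3718, 5.5442 + -7.7800) = (-0.6461, -2.2358)
link 2: phi[2] = 110 + 170 + 0 = 280 deg
  cos(280 deg) = 0.1736, sin(280 deg) = -0.9848
  joint[3] = (-0.6461, -2.2358) + 4.5 * (0.1736, -0.9848) = (-0.6461 + 0.7814, -2.2358 + -4.4316) = (0.1353, -6.6674)
End effector: (0.1353, -6.6674)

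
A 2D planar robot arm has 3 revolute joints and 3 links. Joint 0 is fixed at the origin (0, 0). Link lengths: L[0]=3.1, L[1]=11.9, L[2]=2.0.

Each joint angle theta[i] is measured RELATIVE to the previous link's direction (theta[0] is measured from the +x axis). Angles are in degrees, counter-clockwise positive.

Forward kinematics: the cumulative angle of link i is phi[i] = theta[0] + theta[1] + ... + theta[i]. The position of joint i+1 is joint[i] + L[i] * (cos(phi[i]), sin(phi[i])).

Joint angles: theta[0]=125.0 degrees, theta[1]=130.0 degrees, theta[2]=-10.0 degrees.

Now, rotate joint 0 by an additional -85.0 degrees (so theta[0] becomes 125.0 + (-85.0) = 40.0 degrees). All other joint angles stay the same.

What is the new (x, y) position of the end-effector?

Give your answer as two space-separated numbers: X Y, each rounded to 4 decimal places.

joint[0] = (0.0000, 0.0000)  (base)
link 0: phi[0] = 40 = 40 deg
  cos(40 deg) = 0.7660, sin(40 deg) = 0.6428
  joint[1] = (0.0000, 0.0000) + 3.1 * (0.7660, 0.6428) = (0.0000 + 2.3747, 0.0000 + 1.9926) = (2.3747, 1.9926)
link 1: phi[1] = 40 + 130 = 170 deg
  cos(170 deg) = -0.9848, sin(170 deg) = 0.1736
  joint[2] = (2.3747, 1.9926) + 11.9 * (-0.9848, 0.1736) = (2.3747 + -11.7192, 1.9926 + 2.0664) = (-9.3445, 4.0591)
link 2: phi[2] = 40 + 130 + -10 = 160 deg
  cos(160 deg) = -0.9397, sin(160 deg) = 0.3420
  joint[3] = (-9.3445, 4.0591) + 2 * (-0.9397, 0.3420) = (-9.3445 + -1.8794, 4.0591 + 0.6840) = (-11.2239, 4.7431)
End effector: (-11.2239, 4.7431)

Answer: -11.2239 4.7431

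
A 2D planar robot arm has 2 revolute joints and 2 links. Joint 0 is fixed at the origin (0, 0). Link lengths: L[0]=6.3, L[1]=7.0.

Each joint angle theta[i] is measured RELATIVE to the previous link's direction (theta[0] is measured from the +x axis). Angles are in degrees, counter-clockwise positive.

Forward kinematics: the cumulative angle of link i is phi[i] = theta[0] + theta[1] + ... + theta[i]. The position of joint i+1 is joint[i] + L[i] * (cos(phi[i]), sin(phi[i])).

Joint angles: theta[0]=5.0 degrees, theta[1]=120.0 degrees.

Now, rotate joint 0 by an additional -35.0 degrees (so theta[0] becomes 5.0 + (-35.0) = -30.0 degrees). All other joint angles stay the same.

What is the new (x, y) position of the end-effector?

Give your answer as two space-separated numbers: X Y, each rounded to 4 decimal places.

Answer: 5.4560 3.8500

Derivation:
joint[0] = (0.0000, 0.0000)  (base)
link 0: phi[0] = -30 = -30 deg
  cos(-30 deg) = 0.8660, sin(-30 deg) = -0.5000
  joint[1] = (0.0000, 0.0000) + 6.3 * (0.8660, -0.5000) = (0.0000 + 5.4560, 0.0000 + -3.1500) = (5.4560, -3.1500)
link 1: phi[1] = -30 + 120 = 90 deg
  cos(90 deg) = 0.0000, sin(90 deg) = 1.0000
  joint[2] = (5.4560, -3.1500) + 7 * (0.0000, 1.0000) = (5.4560 + 0.0000, -3.1500 + 7.0000) = (5.4560, 3.8500)
End effector: (5.4560, 3.8500)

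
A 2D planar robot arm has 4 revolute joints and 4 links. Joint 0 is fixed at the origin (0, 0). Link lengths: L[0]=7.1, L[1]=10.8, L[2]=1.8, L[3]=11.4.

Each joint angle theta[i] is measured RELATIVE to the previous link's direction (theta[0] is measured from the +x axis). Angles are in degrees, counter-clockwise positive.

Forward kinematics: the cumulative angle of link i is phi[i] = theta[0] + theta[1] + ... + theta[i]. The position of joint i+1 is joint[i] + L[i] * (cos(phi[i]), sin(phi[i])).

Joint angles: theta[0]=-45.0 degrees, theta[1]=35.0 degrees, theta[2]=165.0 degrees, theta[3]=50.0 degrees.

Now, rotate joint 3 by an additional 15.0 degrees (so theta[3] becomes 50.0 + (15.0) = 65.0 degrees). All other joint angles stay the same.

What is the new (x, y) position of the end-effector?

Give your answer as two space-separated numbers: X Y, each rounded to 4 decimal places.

Answer: 5.2921 -13.4629

Derivation:
joint[0] = (0.0000, 0.0000)  (base)
link 0: phi[0] = -45 = -45 deg
  cos(-45 deg) = 0.7071, sin(-45 deg) = -0.7071
  joint[1] = (0.0000, 0.0000) + 7.1 * (0.7071, -0.7071) = (0.0000 + 5.0205, 0.0000 + -5.0205) = (5.0205, -5.0205)
link 1: phi[1] = -45 + 35 = -10 deg
  cos(-10 deg) = 0.9848, sin(-10 deg) = -0.1736
  joint[2] = (5.0205, -5.0205) + 10.8 * (0.9848, -0.1736) = (5.0205 + 10.6359, -5.0205 + -1.8754) = (15.6564, -6.8959)
link 2: phi[2] = -45 + 35 + 165 = 155 deg
  cos(155 deg) = -0.9063, sin(155 deg) = 0.4226
  joint[3] = (15.6564, -6.8959) + 1.8 * (-0.9063, 0.4226) = (15.6564 + -1.6314, -6.8959 + 0.7607) = (14.0250, -6.1351)
link 3: phi[3] = -45 + 35 + 165 + 65 = 220 deg
  cos(220 deg) = -0.7660, sin(220 deg) = -0.6428
  joint[4] = (14.0250, -6.1351) + 11.4 * (-0.7660, -0.6428) = (14.0250 + -8.7329, -6.1351 + -7.3278) = (5.2921, -13.4629)
End effector: (5.2921, -13.4629)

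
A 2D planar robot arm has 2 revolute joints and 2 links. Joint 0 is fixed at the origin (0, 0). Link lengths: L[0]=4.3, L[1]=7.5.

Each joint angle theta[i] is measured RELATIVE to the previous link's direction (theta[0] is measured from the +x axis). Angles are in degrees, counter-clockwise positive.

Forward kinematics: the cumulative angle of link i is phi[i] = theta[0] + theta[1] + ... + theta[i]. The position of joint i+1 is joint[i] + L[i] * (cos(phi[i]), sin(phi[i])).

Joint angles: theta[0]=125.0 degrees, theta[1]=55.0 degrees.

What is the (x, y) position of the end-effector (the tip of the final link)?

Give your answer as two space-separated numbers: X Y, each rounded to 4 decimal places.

joint[0] = (0.0000, 0.0000)  (base)
link 0: phi[0] = 125 = 125 deg
  cos(125 deg) = -0.5736, sin(125 deg) = 0.8192
  joint[1] = (0.0000, 0.0000) + 4.3 * (-0.5736, 0.8192) = (0.0000 + -2.4664, 0.0000 + 3.5224) = (-2.4664, 3.5224)
link 1: phi[1] = 125 + 55 = 180 deg
  cos(180 deg) = -1.0000, sin(180 deg) = 0.0000
  joint[2] = (-2.4664, 3.5224) + 7.5 * (-1.0000, 0.0000) = (-2.4664 + -7.5000, 3.5224 + 0.0000) = (-9.9664, 3.5224)
End effector: (-9.9664, 3.5224)

Answer: -9.9664 3.5224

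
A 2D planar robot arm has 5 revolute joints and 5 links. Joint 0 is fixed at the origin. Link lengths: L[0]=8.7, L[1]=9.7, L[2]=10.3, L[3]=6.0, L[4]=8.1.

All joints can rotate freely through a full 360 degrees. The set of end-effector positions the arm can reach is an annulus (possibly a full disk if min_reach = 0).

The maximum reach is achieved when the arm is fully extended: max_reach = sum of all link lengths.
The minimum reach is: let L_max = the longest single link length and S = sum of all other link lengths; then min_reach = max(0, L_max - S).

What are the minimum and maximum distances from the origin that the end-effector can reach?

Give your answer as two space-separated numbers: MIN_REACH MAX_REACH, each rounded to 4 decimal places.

Link lengths: [8.7, 9.7, 10.3, 6.0, 8.1]
max_reach = 8.7 + 9.7 + 10.3 + 6 + 8.1 = 42.8
L_max = max([8.7, 9.7, 10.3, 6.0, 8.1]) = 10.3
S (sum of others) = 42.8 - 10.3 = 32.5
min_reach = max(0, 10.3 - 32.5) = max(0, -22.2) = 0

Answer: 0.0000 42.8000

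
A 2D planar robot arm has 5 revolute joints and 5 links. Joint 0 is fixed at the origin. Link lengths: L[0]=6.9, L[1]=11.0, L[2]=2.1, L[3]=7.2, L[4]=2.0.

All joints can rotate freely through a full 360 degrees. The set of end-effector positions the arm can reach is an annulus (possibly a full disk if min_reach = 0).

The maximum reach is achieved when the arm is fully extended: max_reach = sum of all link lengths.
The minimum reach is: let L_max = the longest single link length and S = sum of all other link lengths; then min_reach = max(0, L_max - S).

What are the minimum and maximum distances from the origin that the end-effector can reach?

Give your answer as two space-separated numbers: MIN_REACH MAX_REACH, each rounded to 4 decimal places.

Answer: 0.0000 29.2000

Derivation:
Link lengths: [6.9, 11.0, 2.1, 7.2, 2.0]
max_reach = 6.9 + 11 + 2.1 + 7.2 + 2 = 29.2
L_max = max([6.9, 11.0, 2.1, 7.2, 2.0]) = 11
S (sum of others) = 29.2 - 11 = 18.2
min_reach = max(0, 11 - 18.2) = max(0, -7.2) = 0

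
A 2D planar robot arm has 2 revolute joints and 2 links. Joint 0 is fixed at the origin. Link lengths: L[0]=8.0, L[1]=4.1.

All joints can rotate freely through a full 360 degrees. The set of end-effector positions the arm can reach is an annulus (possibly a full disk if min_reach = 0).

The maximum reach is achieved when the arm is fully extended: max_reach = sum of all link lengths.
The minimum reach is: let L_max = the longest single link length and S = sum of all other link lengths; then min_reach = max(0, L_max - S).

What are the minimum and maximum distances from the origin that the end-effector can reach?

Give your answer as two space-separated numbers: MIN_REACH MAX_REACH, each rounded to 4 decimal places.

Answer: 3.9000 12.1000

Derivation:
Link lengths: [8.0, 4.1]
max_reach = 8 + 4.1 = 12.1
L_max = max([8.0, 4.1]) = 8
S (sum of others) = 12.1 - 8 = 4.1
min_reach = max(0, 8 - 4.1) = max(0, 3.9) = 3.9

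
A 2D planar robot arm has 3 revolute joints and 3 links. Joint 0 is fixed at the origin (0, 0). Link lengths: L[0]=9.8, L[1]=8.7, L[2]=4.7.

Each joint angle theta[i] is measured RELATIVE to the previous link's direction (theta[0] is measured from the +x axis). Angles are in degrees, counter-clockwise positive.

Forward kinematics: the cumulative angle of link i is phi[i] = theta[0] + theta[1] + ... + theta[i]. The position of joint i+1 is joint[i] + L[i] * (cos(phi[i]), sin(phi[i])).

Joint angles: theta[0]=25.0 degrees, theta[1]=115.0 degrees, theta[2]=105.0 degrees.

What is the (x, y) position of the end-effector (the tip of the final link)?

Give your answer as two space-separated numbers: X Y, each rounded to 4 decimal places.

Answer: 0.2309 5.4743

Derivation:
joint[0] = (0.0000, 0.0000)  (base)
link 0: phi[0] = 25 = 25 deg
  cos(25 deg) = 0.9063, sin(25 deg) = 0.4226
  joint[1] = (0.0000, 0.0000) + 9.8 * (0.9063, 0.4226) = (0.0000 + 8.8818, 0.0000 + 4.1417) = (8.8818, 4.1417)
link 1: phi[1] = 25 + 115 = 140 deg
  cos(140 deg) = -0.7660, sin(140 deg) = 0.6428
  joint[2] = (8.8818, 4.1417) + 8.7 * (-0.7660, 0.6428) = (8.8818 + -6.6646, 4.1417 + 5.5923) = (2.2172, 9.7339)
link 2: phi[2] = 25 + 115 + 105 = 245 deg
  cos(245 deg) = -0.4226, sin(245 deg) = -0.9063
  joint[3] = (2.2172, 9.7339) + 4.7 * (-0.4226, -0.9063) = (2.2172 + -1.9863, 9.7339 + -4.2596) = (0.2309, 5.4743)
End effector: (0.2309, 5.4743)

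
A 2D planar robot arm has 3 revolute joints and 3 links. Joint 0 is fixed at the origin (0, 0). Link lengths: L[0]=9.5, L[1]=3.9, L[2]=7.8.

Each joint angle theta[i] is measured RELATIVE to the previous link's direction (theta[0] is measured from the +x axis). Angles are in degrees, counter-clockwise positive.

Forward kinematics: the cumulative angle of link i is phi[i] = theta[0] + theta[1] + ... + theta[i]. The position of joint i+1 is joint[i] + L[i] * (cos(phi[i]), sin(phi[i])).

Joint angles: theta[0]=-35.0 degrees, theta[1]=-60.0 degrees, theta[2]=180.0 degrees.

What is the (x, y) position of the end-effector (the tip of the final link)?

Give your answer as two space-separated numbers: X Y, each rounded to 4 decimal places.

joint[0] = (0.0000, 0.0000)  (base)
link 0: phi[0] = -35 = -35 deg
  cos(-35 deg) = 0.8192, sin(-35 deg) = -0.5736
  joint[1] = (0.0000, 0.0000) + 9.5 * (0.8192, -0.5736) = (0.0000 + 7.7819, 0.0000 + -5.4490) = (7.7819, -5.4490)
link 1: phi[1] = -35 + -60 = -95 deg
  cos(-95 deg) = -0.0872, sin(-95 deg) = -0.9962
  joint[2] = (7.7819, -5.4490) + 3.9 * (-0.0872, -0.9962) = (7.7819 + -0.3399, -5.4490 + -3.8852) = (7.4420, -9.3341)
link 2: phi[2] = -35 + -60 + 180 = 85 deg
  cos(85 deg) = 0.0872, sin(85 deg) = 0.9962
  joint[3] = (7.4420, -9.3341) + 7.8 * (0.0872, 0.9962) = (7.4420 + 0.6798, -9.3341 + 7.7703) = (8.1219, -1.5638)
End effector: (8.1219, -1.5638)

Answer: 8.1219 -1.5638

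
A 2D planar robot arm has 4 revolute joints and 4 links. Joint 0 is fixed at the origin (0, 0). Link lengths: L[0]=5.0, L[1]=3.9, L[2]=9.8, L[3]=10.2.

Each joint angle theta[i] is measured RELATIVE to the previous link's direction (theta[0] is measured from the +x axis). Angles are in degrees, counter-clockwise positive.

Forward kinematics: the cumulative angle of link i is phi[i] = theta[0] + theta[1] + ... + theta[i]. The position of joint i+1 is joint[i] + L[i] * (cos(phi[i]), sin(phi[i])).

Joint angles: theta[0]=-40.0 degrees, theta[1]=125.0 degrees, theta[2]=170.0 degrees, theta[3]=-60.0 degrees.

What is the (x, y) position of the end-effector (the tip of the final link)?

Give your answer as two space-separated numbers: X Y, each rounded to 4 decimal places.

joint[0] = (0.0000, 0.0000)  (base)
link 0: phi[0] = -40 = -40 deg
  cos(-40 deg) = 0.7660, sin(-40 deg) = -0.6428
  joint[1] = (0.0000, 0.0000) + 5 * (0.7660, -0.6428) = (0.0000 + 3.8302, 0.0000 + -3.2139) = (3.8302, -3.2139)
link 1: phi[1] = -40 + 125 = 85 deg
  cos(85 deg) = 0.0872, sin(85 deg) = 0.9962
  joint[2] = (3.8302, -3.2139) + 3.9 * (0.0872, 0.9962) = (3.8302 + 0.3399, -3.2139 + 3.8852) = (4.1701, 0.6712)
link 2: phi[2] = -40 + 125 + 170 = 255 deg
  cos(255 deg) = -0.2588, sin(255 deg) = -0.9659
  joint[3] = (4.1701, 0.6712) + 9.8 * (-0.2588, -0.9659) = (4.1701 + -2.5364, 0.6712 + -9.4661) = (1.6337, -8.7949)
link 3: phi[3] = -40 + 125 + 170 + -60 = 195 deg
  cos(195 deg) = -0.9659, sin(195 deg) = -0.2588
  joint[4] = (1.6337, -8.7949) + 10.2 * (-0.9659, -0.2588) = (1.6337 + -9.8524, -8.7949 + -2.6400) = (-8.2187, -11.4348)
End effector: (-8.2187, -11.4348)

Answer: -8.2187 -11.4348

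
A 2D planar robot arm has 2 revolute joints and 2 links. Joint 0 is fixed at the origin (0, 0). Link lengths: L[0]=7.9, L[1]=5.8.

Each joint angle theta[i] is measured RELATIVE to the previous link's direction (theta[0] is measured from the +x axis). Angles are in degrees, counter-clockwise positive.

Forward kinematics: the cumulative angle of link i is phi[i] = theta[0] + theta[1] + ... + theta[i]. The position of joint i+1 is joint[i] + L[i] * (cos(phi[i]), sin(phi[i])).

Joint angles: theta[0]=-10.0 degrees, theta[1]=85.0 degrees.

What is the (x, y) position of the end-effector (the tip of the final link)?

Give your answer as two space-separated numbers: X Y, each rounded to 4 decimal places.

Answer: 9.2811 4.2305

Derivation:
joint[0] = (0.0000, 0.0000)  (base)
link 0: phi[0] = -10 = -10 deg
  cos(-10 deg) = 0.9848, sin(-10 deg) = -0.1736
  joint[1] = (0.0000, 0.0000) + 7.9 * (0.9848, -0.1736) = (0.0000 + 7.7800, 0.0000 + -1.3718) = (7.7800, -1.3718)
link 1: phi[1] = -10 + 85 = 75 deg
  cos(75 deg) = 0.2588, sin(75 deg) = 0.9659
  joint[2] = (7.7800, -1.3718) + 5.8 * (0.2588, 0.9659) = (7.7800 + 1.5012, -1.3718 + 5.6024) = (9.2811, 4.2305)
End effector: (9.2811, 4.2305)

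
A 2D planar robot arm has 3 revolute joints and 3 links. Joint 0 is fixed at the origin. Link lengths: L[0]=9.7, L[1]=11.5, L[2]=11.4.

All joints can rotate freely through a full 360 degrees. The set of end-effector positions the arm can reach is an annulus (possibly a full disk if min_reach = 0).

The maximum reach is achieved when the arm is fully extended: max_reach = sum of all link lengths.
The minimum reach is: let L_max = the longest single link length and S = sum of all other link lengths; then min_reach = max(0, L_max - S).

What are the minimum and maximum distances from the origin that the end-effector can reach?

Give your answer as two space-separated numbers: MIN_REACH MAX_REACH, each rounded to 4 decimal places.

Link lengths: [9.7, 11.5, 11.4]
max_reach = 9.7 + 11.5 + 11.4 = 32.6
L_max = max([9.7, 11.5, 11.4]) = 11.5
S (sum of others) = 32.6 - 11.5 = 21.1
min_reach = max(0, 11.5 - 21.1) = max(0, -9.6) = 0

Answer: 0.0000 32.6000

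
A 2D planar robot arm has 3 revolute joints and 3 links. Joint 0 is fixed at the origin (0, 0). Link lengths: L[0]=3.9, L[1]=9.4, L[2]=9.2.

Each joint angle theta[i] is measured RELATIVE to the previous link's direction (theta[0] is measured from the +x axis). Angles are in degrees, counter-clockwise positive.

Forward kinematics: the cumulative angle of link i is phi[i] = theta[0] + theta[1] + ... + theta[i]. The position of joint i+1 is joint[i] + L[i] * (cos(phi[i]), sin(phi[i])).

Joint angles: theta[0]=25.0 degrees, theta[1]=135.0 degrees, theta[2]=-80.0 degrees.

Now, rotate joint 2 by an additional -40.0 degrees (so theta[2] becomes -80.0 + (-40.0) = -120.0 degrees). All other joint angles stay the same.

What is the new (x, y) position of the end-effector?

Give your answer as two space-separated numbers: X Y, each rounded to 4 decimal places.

Answer: 1.7491 10.7768

Derivation:
joint[0] = (0.0000, 0.0000)  (base)
link 0: phi[0] = 25 = 25 deg
  cos(25 deg) = 0.9063, sin(25 deg) = 0.4226
  joint[1] = (0.0000, 0.0000) + 3.9 * (0.9063, 0.4226) = (0.0000 + 3.5346, 0.0000 + 1.6482) = (3.5346, 1.6482)
link 1: phi[1] = 25 + 135 = 160 deg
  cos(160 deg) = -0.9397, sin(160 deg) = 0.3420
  joint[2] = (3.5346, 1.6482) + 9.4 * (-0.9397, 0.3420) = (3.5346 + -8.8331, 1.6482 + 3.2150) = (-5.2985, 4.8632)
link 2: phi[2] = 25 + 135 + -120 = 40 deg
  cos(40 deg) = 0.7660, sin(40 deg) = 0.6428
  joint[3] = (-5.2985, 4.8632) + 9.2 * (0.7660, 0.6428) = (-5.2985 + 7.0476, 4.8632 + 5.9136) = (1.7491, 10.7768)
End effector: (1.7491, 10.7768)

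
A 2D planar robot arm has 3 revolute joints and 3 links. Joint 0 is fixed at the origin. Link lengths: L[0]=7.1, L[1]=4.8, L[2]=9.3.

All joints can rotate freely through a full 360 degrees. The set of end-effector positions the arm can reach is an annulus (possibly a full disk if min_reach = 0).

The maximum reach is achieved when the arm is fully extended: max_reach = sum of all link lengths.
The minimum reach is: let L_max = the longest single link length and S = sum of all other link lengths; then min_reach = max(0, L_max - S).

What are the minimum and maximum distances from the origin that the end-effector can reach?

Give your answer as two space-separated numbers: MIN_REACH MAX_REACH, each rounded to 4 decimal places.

Link lengths: [7.1, 4.8, 9.3]
max_reach = 7.1 + 4.8 + 9.3 = 21.2
L_max = max([7.1, 4.8, 9.3]) = 9.3
S (sum of others) = 21.2 - 9.3 = 11.9
min_reach = max(0, 9.3 - 11.9) = max(0, -2.6) = 0

Answer: 0.0000 21.2000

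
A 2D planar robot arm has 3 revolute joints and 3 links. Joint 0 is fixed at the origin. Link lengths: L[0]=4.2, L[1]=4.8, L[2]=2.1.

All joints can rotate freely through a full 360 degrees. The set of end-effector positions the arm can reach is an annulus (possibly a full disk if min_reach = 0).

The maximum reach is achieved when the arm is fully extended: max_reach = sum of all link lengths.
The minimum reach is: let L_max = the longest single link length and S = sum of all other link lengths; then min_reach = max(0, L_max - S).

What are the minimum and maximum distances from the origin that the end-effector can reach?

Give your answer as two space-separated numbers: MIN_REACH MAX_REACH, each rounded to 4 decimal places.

Answer: 0.0000 11.1000

Derivation:
Link lengths: [4.2, 4.8, 2.1]
max_reach = 4.2 + 4.8 + 2.1 = 11.1
L_max = max([4.2, 4.8, 2.1]) = 4.8
S (sum of others) = 11.1 - 4.8 = 6.3
min_reach = max(0, 4.8 - 6.3) = max(0, -1.5) = 0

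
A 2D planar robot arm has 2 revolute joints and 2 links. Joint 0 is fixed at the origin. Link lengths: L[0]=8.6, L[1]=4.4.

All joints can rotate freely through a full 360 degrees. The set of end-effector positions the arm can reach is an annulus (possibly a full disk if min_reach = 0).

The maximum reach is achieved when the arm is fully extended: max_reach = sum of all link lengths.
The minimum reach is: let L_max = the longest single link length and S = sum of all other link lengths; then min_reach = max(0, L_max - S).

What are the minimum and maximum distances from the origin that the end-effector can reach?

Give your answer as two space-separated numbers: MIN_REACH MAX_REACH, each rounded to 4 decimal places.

Answer: 4.2000 13.0000

Derivation:
Link lengths: [8.6, 4.4]
max_reach = 8.6 + 4.4 = 13
L_max = max([8.6, 4.4]) = 8.6
S (sum of others) = 13 - 8.6 = 4.4
min_reach = max(0, 8.6 - 4.4) = max(0, 4.2) = 4.2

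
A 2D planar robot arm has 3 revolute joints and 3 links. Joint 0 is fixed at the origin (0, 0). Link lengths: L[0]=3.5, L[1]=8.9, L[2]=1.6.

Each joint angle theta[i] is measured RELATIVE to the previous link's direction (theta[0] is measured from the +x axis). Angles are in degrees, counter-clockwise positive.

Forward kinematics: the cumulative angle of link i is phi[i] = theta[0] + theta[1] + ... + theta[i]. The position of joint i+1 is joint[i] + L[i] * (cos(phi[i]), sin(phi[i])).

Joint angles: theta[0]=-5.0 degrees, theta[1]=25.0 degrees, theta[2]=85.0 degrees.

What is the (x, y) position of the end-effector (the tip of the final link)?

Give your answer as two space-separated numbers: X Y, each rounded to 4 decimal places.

joint[0] = (0.0000, 0.0000)  (base)
link 0: phi[0] = -5 = -5 deg
  cos(-5 deg) = 0.9962, sin(-5 deg) = -0.0872
  joint[1] = (0.0000, 0.0000) + 3.5 * (0.9962, -0.0872) = (0.0000 + 3.4867, 0.0000 + -0.3050) = (3.4867, -0.3050)
link 1: phi[1] = -5 + 25 = 20 deg
  cos(20 deg) = 0.9397, sin(20 deg) = 0.3420
  joint[2] = (3.4867, -0.3050) + 8.9 * (0.9397, 0.3420) = (3.4867 + 8.3633, -0.3050 + 3.0440) = (11.8499, 2.7389)
link 2: phi[2] = -5 + 25 + 85 = 105 deg
  cos(105 deg) = -0.2588, sin(105 deg) = 0.9659
  joint[3] = (11.8499, 2.7389) + 1.6 * (-0.2588, 0.9659) = (11.8499 + -0.4141, 2.7389 + 1.5455) = (11.4358, 4.2844)
End effector: (11.4358, 4.2844)

Answer: 11.4358 4.2844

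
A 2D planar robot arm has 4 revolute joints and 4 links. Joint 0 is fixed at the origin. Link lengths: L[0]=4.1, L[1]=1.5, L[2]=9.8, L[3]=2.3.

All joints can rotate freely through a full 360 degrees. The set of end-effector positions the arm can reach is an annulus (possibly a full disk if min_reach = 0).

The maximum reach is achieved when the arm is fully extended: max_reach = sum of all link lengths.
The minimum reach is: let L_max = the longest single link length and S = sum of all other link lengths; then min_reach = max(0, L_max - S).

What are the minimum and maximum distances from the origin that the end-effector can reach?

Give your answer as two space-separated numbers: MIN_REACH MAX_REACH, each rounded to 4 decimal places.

Link lengths: [4.1, 1.5, 9.8, 2.3]
max_reach = 4.1 + 1.5 + 9.8 + 2.3 = 17.7
L_max = max([4.1, 1.5, 9.8, 2.3]) = 9.8
S (sum of others) = 17.7 - 9.8 = 7.9
min_reach = max(0, 9.8 - 7.9) = max(0, 1.9) = 1.9

Answer: 1.9000 17.7000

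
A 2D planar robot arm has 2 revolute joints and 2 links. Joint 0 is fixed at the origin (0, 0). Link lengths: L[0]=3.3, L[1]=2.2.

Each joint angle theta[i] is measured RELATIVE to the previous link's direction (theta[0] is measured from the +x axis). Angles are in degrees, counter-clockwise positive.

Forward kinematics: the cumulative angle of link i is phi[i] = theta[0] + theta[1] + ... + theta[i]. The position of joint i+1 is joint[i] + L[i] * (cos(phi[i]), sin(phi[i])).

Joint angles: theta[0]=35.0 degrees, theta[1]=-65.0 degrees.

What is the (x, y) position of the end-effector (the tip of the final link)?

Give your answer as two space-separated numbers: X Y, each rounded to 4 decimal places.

Answer: 4.6085 0.7928

Derivation:
joint[0] = (0.0000, 0.0000)  (base)
link 0: phi[0] = 35 = 35 deg
  cos(35 deg) = 0.8192, sin(35 deg) = 0.5736
  joint[1] = (0.0000, 0.0000) + 3.3 * (0.8192, 0.5736) = (0.0000 + 2.7032, 0.0000 + 1.8928) = (2.7032, 1.8928)
link 1: phi[1] = 35 + -65 = -30 deg
  cos(-30 deg) = 0.8660, sin(-30 deg) = -0.5000
  joint[2] = (2.7032, 1.8928) + 2.2 * (0.8660, -0.5000) = (2.7032 + 1.9053, 1.8928 + -1.1000) = (4.6085, 0.7928)
End effector: (4.6085, 0.7928)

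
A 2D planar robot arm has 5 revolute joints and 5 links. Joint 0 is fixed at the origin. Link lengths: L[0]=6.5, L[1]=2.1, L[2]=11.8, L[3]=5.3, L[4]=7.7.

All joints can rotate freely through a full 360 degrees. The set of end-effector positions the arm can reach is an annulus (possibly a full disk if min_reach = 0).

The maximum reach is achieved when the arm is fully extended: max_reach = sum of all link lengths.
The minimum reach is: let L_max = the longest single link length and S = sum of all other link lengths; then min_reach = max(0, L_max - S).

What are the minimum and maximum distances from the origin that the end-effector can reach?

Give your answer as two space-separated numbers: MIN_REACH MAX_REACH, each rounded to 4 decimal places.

Link lengths: [6.5, 2.1, 11.8, 5.3, 7.7]
max_reach = 6.5 + 2.1 + 11.8 + 5.3 + 7.7 = 33.4
L_max = max([6.5, 2.1, 11.8, 5.3, 7.7]) = 11.8
S (sum of others) = 33.4 - 11.8 = 21.6
min_reach = max(0, 11.8 - 21.6) = max(0, -9.8) = 0

Answer: 0.0000 33.4000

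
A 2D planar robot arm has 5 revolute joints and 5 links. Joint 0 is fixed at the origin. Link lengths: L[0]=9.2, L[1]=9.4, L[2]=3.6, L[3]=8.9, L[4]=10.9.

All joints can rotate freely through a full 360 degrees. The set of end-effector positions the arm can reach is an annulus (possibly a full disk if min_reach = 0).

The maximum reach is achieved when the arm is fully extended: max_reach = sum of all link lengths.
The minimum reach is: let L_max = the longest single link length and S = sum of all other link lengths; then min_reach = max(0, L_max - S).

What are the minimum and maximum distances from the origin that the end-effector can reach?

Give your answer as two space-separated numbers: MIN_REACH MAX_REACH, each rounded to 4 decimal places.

Answer: 0.0000 42.0000

Derivation:
Link lengths: [9.2, 9.4, 3.6, 8.9, 10.9]
max_reach = 9.2 + 9.4 + 3.6 + 8.9 + 10.9 = 42
L_max = max([9.2, 9.4, 3.6, 8.9, 10.9]) = 10.9
S (sum of others) = 42 - 10.9 = 31.1
min_reach = max(0, 10.9 - 31.1) = max(0, -20.2) = 0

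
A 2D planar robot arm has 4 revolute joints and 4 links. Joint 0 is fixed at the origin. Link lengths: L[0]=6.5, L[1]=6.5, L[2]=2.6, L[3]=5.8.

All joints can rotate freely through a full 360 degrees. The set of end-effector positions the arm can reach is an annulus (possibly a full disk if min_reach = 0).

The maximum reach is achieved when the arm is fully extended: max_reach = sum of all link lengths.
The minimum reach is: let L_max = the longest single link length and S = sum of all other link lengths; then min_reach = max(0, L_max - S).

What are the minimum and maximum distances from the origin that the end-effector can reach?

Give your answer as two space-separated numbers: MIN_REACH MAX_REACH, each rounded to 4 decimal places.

Link lengths: [6.5, 6.5, 2.6, 5.8]
max_reach = 6.5 + 6.5 + 2.6 + 5.8 = 21.4
L_max = max([6.5, 6.5, 2.6, 5.8]) = 6.5
S (sum of others) = 21.4 - 6.5 = 14.9
min_reach = max(0, 6.5 - 14.9) = max(0, -8.4) = 0

Answer: 0.0000 21.4000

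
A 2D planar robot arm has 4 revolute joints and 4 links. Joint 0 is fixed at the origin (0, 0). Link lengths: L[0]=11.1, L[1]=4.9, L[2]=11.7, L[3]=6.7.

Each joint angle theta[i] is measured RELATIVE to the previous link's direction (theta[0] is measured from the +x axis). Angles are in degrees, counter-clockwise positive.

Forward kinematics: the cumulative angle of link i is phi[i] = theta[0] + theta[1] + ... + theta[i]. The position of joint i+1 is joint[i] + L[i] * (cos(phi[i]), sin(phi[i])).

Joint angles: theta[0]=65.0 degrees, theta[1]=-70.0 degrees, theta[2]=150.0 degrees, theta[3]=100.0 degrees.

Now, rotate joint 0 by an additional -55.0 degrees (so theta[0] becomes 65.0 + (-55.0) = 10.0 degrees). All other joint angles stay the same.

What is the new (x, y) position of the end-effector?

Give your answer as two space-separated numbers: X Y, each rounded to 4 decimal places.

Answer: 6.7832 8.2205

Derivation:
joint[0] = (0.0000, 0.0000)  (base)
link 0: phi[0] = 10 = 10 deg
  cos(10 deg) = 0.9848, sin(10 deg) = 0.1736
  joint[1] = (0.0000, 0.0000) + 11.1 * (0.9848, 0.1736) = (0.0000 + 10.9314, 0.0000 + 1.9275) = (10.9314, 1.9275)
link 1: phi[1] = 10 + -70 = -60 deg
  cos(-60 deg) = 0.5000, sin(-60 deg) = -0.8660
  joint[2] = (10.9314, 1.9275) + 4.9 * (0.5000, -0.8660) = (10.9314 + 2.4500, 1.9275 + -4.2435) = (13.3814, -2.3160)
link 2: phi[2] = 10 + -70 + 150 = 90 deg
  cos(90 deg) = 0.0000, sin(90 deg) = 1.0000
  joint[3] = (13.3814, -2.3160) + 11.7 * (0.0000, 1.0000) = (13.3814 + 0.0000, -2.3160 + 11.7000) = (13.3814, 9.3840)
link 3: phi[3] = 10 + -70 + 150 + 100 = 190 deg
  cos(190 deg) = -0.9848, sin(190 deg) = -0.1736
  joint[4] = (13.3814, 9.3840) + 6.7 * (-0.9848, -0.1736) = (13.3814 + -6.5982, 9.3840 + -1.1634) = (6.7832, 8.2205)
End effector: (6.7832, 8.2205)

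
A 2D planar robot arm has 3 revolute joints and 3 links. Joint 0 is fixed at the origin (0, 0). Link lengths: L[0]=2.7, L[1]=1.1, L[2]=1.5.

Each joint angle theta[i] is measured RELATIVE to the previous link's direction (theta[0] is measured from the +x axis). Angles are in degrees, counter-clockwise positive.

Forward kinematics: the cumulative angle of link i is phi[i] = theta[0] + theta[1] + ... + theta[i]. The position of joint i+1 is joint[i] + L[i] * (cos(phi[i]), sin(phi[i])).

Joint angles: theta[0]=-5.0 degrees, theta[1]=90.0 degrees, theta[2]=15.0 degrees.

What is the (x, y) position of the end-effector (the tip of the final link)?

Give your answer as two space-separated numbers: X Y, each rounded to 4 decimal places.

joint[0] = (0.0000, 0.0000)  (base)
link 0: phi[0] = -5 = -5 deg
  cos(-5 deg) = 0.9962, sin(-5 deg) = -0.0872
  joint[1] = (0.0000, 0.0000) + 2.7 * (0.9962, -0.0872) = (0.0000 + 2.6897, 0.0000 + -0.2353) = (2.6897, -0.2353)
link 1: phi[1] = -5 + 90 = 85 deg
  cos(85 deg) = 0.0872, sin(85 deg) = 0.9962
  joint[2] = (2.6897, -0.2353) + 1.1 * (0.0872, 0.9962) = (2.6897 + 0.0959, -0.2353 + 1.0958) = (2.7856, 0.8605)
link 2: phi[2] = -5 + 90 + 15 = 100 deg
  cos(100 deg) = -0.1736, sin(100 deg) = 0.9848
  joint[3] = (2.7856, 0.8605) + 1.5 * (-0.1736, 0.9848) = (2.7856 + -0.2605, 0.8605 + 1.4772) = (2.5251, 2.3377)
End effector: (2.5251, 2.3377)

Answer: 2.5251 2.3377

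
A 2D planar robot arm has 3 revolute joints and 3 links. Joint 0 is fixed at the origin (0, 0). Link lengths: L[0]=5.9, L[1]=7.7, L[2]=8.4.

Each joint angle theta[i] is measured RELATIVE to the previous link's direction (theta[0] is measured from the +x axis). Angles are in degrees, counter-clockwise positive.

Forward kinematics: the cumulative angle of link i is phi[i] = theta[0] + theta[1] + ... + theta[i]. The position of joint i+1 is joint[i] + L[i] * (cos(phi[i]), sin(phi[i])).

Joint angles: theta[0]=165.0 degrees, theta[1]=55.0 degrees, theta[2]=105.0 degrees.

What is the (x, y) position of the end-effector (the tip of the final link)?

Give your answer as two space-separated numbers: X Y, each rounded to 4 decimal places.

Answer: -4.7166 -8.2405

Derivation:
joint[0] = (0.0000, 0.0000)  (base)
link 0: phi[0] = 165 = 165 deg
  cos(165 deg) = -0.9659, sin(165 deg) = 0.2588
  joint[1] = (0.0000, 0.0000) + 5.9 * (-0.9659, 0.2588) = (0.0000 + -5.6990, 0.0000 + 1.5270) = (-5.6990, 1.5270)
link 1: phi[1] = 165 + 55 = 220 deg
  cos(220 deg) = -0.7660, sin(220 deg) = -0.6428
  joint[2] = (-5.6990, 1.5270) + 7.7 * (-0.7660, -0.6428) = (-5.6990 + -5.8985, 1.5270 + -4.9495) = (-11.5975, -3.4224)
link 2: phi[2] = 165 + 55 + 105 = 325 deg
  cos(325 deg) = 0.8192, sin(325 deg) = -0.5736
  joint[3] = (-11.5975, -3.4224) + 8.4 * (0.8192, -0.5736) = (-11.5975 + 6.8809, -3.4224 + -4.8180) = (-4.7166, -8.2405)
End effector: (-4.7166, -8.2405)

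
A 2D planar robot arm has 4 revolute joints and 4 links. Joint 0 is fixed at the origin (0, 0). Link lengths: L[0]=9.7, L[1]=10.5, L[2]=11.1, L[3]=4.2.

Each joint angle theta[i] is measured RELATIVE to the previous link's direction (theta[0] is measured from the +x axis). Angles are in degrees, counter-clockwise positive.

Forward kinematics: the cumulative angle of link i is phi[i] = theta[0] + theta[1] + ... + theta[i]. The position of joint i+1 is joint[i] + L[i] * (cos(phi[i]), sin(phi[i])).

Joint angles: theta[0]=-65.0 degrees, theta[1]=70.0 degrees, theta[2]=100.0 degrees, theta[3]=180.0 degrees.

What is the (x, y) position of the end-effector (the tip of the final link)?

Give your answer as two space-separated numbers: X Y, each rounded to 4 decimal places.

Answer: 12.7736 -1.2112

Derivation:
joint[0] = (0.0000, 0.0000)  (base)
link 0: phi[0] = -65 = -65 deg
  cos(-65 deg) = 0.4226, sin(-65 deg) = -0.9063
  joint[1] = (0.0000, 0.0000) + 9.7 * (0.4226, -0.9063) = (0.0000 + 4.0994, 0.0000 + -8.7912) = (4.0994, -8.7912)
link 1: phi[1] = -65 + 70 = 5 deg
  cos(5 deg) = 0.9962, sin(5 deg) = 0.0872
  joint[2] = (4.0994, -8.7912) + 10.5 * (0.9962, 0.0872) = (4.0994 + 10.4600, -8.7912 + 0.9151) = (14.5594, -7.8761)
link 2: phi[2] = -65 + 70 + 100 = 105 deg
  cos(105 deg) = -0.2588, sin(105 deg) = 0.9659
  joint[3] = (14.5594, -7.8761) + 11.1 * (-0.2588, 0.9659) = (14.5594 + -2.8729, -7.8761 + 10.7218) = (11.6866, 2.8457)
link 3: phi[3] = -65 + 70 + 100 + 180 = 285 deg
  cos(285 deg) = 0.2588, sin(285 deg) = -0.9659
  joint[4] = (11.6866, 2.8457) + 4.2 * (0.2588, -0.9659) = (11.6866 + 1.0870, 2.8457 + -4.0569) = (12.7736, -1.2112)
End effector: (12.7736, -1.2112)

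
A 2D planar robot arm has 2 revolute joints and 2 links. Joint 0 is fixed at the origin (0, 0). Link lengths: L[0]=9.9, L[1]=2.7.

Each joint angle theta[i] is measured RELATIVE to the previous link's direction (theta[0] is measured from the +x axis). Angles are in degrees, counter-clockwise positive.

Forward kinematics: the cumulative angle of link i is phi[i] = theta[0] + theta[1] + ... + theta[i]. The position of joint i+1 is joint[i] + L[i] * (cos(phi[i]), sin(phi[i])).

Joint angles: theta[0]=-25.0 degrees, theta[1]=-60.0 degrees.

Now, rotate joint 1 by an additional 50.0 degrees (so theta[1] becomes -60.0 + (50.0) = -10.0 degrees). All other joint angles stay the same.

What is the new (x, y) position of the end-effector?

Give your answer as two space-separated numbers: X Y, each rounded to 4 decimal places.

Answer: 11.1842 -5.7326

Derivation:
joint[0] = (0.0000, 0.0000)  (base)
link 0: phi[0] = -25 = -25 deg
  cos(-25 deg) = 0.9063, sin(-25 deg) = -0.4226
  joint[1] = (0.0000, 0.0000) + 9.9 * (0.9063, -0.4226) = (0.0000 + 8.9724, 0.0000 + -4.1839) = (8.9724, -4.1839)
link 1: phi[1] = -25 + -10 = -35 deg
  cos(-35 deg) = 0.8192, sin(-35 deg) = -0.5736
  joint[2] = (8.9724, -4.1839) + 2.7 * (0.8192, -0.5736) = (8.9724 + 2.2117, -4.1839 + -1.5487) = (11.1842, -5.7326)
End effector: (11.1842, -5.7326)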